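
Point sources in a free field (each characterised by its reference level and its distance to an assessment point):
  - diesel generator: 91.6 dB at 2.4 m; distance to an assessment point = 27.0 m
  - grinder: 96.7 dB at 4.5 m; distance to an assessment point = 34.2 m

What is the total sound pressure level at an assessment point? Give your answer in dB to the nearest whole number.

First find each source's level at the receiver (point-source: −20·log₁₀(r/r_ref)), then combine on an intensity basis.
diesel generator: 91.6 − 20·log₁₀(27.0/2.4) = 91.6 − 21.02 = 70.58 dB.
grinder: 96.7 − 20·log₁₀(34.2/4.5) = 96.7 − 17.62 = 79.08 dB.
Σ 10^(L/10) = 9.240e+07 → L_total = 10·log₁₀(9.240e+07) = 79.66 dB.

80 dB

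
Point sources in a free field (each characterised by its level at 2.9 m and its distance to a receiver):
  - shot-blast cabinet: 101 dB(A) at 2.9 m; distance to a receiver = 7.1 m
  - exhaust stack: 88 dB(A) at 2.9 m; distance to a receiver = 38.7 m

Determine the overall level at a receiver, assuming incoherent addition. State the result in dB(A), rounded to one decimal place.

93.2 dB(A)

Apply inverse-square spreading to bring every level to the receiver, then sum 10^(L/10).
shot-blast cabinet: 101 − 20·log₁₀(7.1/2.9) = 101 − 7.78 = 93.22 dB(A).
exhaust stack: 88 − 20·log₁₀(38.7/2.9) = 88 − 22.51 = 65.49 dB(A).
Σ 10^(L/10) = 2.104e+09 → L_total = 10·log₁₀(2.104e+09) = 93.23 dB(A).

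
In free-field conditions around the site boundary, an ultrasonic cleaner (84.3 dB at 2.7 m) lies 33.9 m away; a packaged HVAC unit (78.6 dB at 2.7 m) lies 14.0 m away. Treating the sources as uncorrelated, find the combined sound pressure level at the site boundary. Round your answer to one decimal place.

66.4 dB

First find each source's level at the receiver (point-source: −20·log₁₀(r/r_ref)), then combine on an intensity basis.
ultrasonic cleaner: 84.3 − 20·log₁₀(33.9/2.7) = 84.3 − 21.98 = 62.32 dB.
packaged HVAC unit: 78.6 − 20·log₁₀(14.0/2.7) = 78.6 − 14.30 = 64.30 dB.
Σ 10^(L/10) = 4.402e+06 → L_total = 10·log₁₀(4.402e+06) = 66.44 dB.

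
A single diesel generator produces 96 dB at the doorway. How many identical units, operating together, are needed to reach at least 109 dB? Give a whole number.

20

Need L₁ + 10·log₁₀ N ≥ 109, i.e. log₁₀ N ≥ 1.30.
N ≥ 10^(13.0/10) = 19.953, so N = 20.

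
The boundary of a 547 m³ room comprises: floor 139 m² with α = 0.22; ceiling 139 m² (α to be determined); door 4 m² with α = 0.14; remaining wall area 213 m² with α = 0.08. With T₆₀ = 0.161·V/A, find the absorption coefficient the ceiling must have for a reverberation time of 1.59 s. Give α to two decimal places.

A = 0.161·V/T₆₀ = 0.161·547/1.59 = 55.39 m² sabins.
Absorption from the other surfaces = 139·0.22 + 4·0.14 + 213·0.08 = 48.18 m², so the ceiling must supply 7.21 m² over 139 m².
α = 7.21/139 = 0.052.

0.05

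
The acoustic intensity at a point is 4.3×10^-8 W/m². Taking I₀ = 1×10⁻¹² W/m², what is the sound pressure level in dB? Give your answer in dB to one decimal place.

46.3 dB

Dividing by I₀ shifts the exponent by 12: I/I₀ = 4.3×10^4.
L = 10·(0.6335 + 4) = 46.33 dB.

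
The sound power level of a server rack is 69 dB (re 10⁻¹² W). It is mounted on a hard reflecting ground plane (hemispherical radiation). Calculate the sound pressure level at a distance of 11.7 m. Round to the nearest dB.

40 dB

The power spreads over a hemisphere of area 2π·r², so L_p = L_w − 10·log₁₀(2π·r²).
2π·r² = 860.1 m², 10·log₁₀ of that is 29.346 dB.
L_p = 69 − 29.346 = 39.65 dB.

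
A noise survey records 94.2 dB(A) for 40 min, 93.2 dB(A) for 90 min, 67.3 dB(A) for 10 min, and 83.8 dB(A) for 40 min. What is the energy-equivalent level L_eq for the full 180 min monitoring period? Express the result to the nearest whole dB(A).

92 dB(A)

Weight each interval's intensity by its duration and average over T = 180 min:
Σ tᵢ·10^(Lᵢ/10) = 40·10^(94.2/10) + 90·10^(93.2/10) + 10·10^(67.3/10) + 40·10^(83.8/10) = 3.029e+11.
L_eq = 10·log₁₀(3.029e+11/180) = 92.26 dB(A).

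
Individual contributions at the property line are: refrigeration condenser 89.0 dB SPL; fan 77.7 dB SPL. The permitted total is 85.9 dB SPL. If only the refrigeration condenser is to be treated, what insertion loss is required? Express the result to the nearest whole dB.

4 dB

Fixed contribution from the other source: Σ 10^(L/10) = 10^(77.7/10) = 5.888e+07 (77.70 dB SPL).
The limit corresponds to 10^(85.9/10) = 3.890e+08; subtracting the fixed part leaves 3.302e+08 for the refrigeration condenser, i.e. 85.19 dB SPL.
So the refrigeration condenser must be reduced from 89.0 to 85.19 dB SPL: IL = 3.81 dB.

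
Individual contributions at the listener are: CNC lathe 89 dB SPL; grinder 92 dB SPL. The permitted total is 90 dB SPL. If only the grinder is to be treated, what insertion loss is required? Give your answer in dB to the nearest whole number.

9 dB

Everything except the grinder sums to 10^(89/10) = 7.943e+08 in linear terms, 89.00 dB SPL.
The limit corresponds to 10^(90/10) = 1.000e+09; subtracting the fixed part leaves 2.057e+08 for the grinder, i.e. 83.13 dB SPL.
Required insertion loss = 92 − 83.13 = 8.87 dB.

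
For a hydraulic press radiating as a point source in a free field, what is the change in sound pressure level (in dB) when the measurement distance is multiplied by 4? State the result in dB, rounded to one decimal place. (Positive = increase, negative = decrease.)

-12.0 dB

With spherical spreading the level changes by −20·log₁₀(r₂/r₁).
ΔL = −20·log₁₀(4) = -12.04 dB.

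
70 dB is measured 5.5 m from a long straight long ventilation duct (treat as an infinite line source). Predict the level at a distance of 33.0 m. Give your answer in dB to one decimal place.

62.2 dB

Line-source attenuation: ΔL = 10·log₁₀(r₂/r₁) = 10·log₁₀(33.0/5.5) = 7.782 dB.
L₂ = 70 − 10·log₁₀(33.0/5.5) = 70 − 7.782 = 62.22 dB.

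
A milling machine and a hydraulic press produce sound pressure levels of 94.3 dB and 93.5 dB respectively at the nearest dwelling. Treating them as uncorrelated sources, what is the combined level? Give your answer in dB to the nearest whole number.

For uncorrelated sources the intensities add, so convert each level to linear form, sum, and take 10·log₁₀ of the total.
Σ 10^(L/10) = 10^(94.3/10) + 10^(93.5/10) = 4.930e+09.
L_total = 10·log₁₀(4.930e+09) = 96.93 dB.

97 dB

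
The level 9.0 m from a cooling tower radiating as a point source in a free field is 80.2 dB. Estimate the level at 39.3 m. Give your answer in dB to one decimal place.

For a point source, L₂ = L₁ − 20·log₁₀(r₂/r₁).
L₂ = 80.2 − 20·log₁₀(39.3/9.0) = 80.2 − 12.803 = 67.40 dB.

67.4 dB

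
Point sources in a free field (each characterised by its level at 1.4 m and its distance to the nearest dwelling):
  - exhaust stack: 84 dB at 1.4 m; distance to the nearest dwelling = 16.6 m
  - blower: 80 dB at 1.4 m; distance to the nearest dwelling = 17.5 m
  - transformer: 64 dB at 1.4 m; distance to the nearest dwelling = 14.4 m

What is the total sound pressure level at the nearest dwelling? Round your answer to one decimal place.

Propagate each source to the receiver with L = L_ref − 20·log₁₀(r/r_ref), then add intensities.
exhaust stack: 84 − 20·log₁₀(16.6/1.4) = 84 − 21.48 = 62.52 dB.
blower: 80 − 20·log₁₀(17.5/1.4) = 80 − 21.94 = 58.06 dB.
transformer: 64 − 20·log₁₀(14.4/1.4) = 64 − 20.24 = 43.76 dB.
Σ 10^(L/10) = 2.450e+06 → L_total = 10·log₁₀(2.450e+06) = 63.89 dB.

63.9 dB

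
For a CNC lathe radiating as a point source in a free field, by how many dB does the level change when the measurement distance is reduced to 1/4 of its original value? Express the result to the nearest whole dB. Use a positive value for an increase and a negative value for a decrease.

A point source loses 6 dB per doubling of distance; generally ΔL = −20·log₁₀(r₂/r₁).
ΔL = −20·log₁₀(0.25) = +12.04 dB.

+12 dB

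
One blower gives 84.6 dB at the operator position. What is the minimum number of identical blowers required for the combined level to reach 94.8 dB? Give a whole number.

11

The shortfall is 94.8 − 84.6 = 10.2 dB, and N units add 10·log₁₀ N, so need 10·log₁₀ N ≥ 10.2.
N ≥ 10^(10.2/10) = 10.471, so N = 11.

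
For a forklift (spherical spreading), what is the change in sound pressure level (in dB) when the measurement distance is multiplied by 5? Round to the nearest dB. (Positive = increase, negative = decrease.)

Point-source spreading: ΔL = −20·log₁₀(r₂/r₁).
ΔL = −20·log₁₀(5) = -13.98 dB.

-14 dB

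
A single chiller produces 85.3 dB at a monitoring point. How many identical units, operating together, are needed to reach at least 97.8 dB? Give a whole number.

18

Need L₁ + 10·log₁₀ N ≥ 97.8, i.e. log₁₀ N ≥ 1.25.
N ≥ 10^(12.5/10) = 17.783, so N = 18.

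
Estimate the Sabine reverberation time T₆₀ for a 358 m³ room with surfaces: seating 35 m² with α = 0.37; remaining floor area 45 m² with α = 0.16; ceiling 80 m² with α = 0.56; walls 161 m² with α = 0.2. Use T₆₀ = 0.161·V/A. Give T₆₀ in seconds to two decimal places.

0.59 s

Total absorption A = 35·0.37 + 45·0.16 + 80·0.56 + 161·0.2 = 97.15 m² sabins.
T₆₀ = 0.161·V/A = 0.161·358/97.15 = 0.593 s.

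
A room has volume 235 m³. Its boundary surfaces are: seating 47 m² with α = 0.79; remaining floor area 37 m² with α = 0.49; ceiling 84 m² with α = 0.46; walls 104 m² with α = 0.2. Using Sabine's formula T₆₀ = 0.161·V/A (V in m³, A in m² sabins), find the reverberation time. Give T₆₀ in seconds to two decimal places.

Total absorption A = 47·0.79 + 37·0.49 + 84·0.46 + 104·0.2 = 114.70 m² sabins.
T₆₀ = 0.161·V/A = 0.161·235/114.70 = 0.330 s.

0.33 s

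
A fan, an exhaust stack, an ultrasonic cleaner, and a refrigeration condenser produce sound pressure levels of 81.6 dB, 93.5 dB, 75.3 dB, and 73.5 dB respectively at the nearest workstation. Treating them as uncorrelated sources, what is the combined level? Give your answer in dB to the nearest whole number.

94 dB

Incoherent sources combine by intensity addition: L_total = 10·log₁₀(Σ 10^(L_i/10)).
Σ 10^(L/10) = 10^(81.6/10) + 10^(93.5/10) + 10^(75.3/10) + 10^(73.5/10) = 2.440e+09.
L_total = 10·log₁₀(2.440e+09) = 93.87 dB.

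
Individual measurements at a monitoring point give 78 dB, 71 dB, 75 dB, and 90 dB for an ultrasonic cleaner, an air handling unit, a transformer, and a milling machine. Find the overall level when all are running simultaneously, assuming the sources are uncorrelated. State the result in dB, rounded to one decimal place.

Incoherent sources combine by intensity addition: L_total = 10·log₁₀(Σ 10^(L_i/10)).
Σ 10^(L/10) = 10^(78/10) + 10^(71/10) + 10^(75/10) + 10^(90/10) = 1.107e+09.
L_total = 10·log₁₀(1.107e+09) = 90.44 dB.

90.4 dB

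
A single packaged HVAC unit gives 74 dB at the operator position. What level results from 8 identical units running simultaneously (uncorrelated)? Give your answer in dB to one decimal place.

L_total = L₁ + 10·log₁₀ N for N identical incoherent sources.
L_total = 74 + 10·log₁₀(8) = 74 + 9.031 = 83.03 dB.

83.0 dB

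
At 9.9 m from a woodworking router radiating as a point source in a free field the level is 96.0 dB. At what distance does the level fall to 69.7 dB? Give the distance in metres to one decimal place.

For a point source L₁ − L₂ = 20·log₁₀(r₂/r₁), so r₂ = r₁·10^((L₁−L₂)/20).
r₂ = 9.9·10^((96.0−69.7)/20) = 9.9·10^(26.3/20) = 204.47 m.

204.5 m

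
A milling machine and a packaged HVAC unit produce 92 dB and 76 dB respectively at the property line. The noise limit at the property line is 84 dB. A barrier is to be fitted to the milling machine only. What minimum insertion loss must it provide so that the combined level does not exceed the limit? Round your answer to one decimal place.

The untreated sources together contribute 10^(76/10) = 3.981e+07, i.e. 76.00 dB.
To meet 84 dB overall, the treated milling machine may contribute at most 10^(84/10) − 3.981e+07 = 2.114e+08, i.e. 83.25 dB.
Required insertion loss = 92 − 83.25 = 8.75 dB.

8.7 dB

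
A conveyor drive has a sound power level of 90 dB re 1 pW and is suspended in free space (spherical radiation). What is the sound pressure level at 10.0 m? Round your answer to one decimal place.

59.0 dB

The power spreads over a sphere of area 4π·r², so L_p = L_w − 10·log₁₀(4π·r²).
4π·r² = 1257 m², 10·log₁₀ of that is 30.992 dB.
L_p = 90 − 30.992 = 59.01 dB.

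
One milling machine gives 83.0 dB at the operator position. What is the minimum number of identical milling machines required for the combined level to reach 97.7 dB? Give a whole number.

Need L₁ + 10·log₁₀ N ≥ 97.7, i.e. log₁₀ N ≥ 1.47.
N ≥ 10^(14.7/10) = 29.512, so N = 30.

30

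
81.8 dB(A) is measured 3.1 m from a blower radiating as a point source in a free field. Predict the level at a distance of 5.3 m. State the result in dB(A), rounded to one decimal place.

77.1 dB(A)

Point-source attenuation: ΔL = 20·log₁₀(r₂/r₁) = 20·log₁₀(5.3/3.1) = 4.658 dB.
L₂ = 81.8 − 20·log₁₀(5.3/3.1) = 81.8 − 4.658 = 77.14 dB(A).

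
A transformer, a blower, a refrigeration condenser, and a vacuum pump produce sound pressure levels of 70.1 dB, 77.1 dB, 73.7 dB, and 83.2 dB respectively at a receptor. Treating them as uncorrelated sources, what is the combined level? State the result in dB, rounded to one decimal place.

Incoherent sources combine by intensity addition: L_total = 10·log₁₀(Σ 10^(L_i/10)).
Σ 10^(L/10) = 10^(70.1/10) + 10^(77.1/10) + 10^(73.7/10) + 10^(83.2/10) = 2.939e+08.
L_total = 10·log₁₀(2.939e+08) = 84.68 dB.

84.7 dB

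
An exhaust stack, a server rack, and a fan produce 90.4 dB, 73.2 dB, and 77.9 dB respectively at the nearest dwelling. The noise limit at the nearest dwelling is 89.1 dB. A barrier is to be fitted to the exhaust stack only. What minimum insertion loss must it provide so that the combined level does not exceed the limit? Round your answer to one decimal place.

1.8 dB

The untreated sources together contribute 10^(73.2/10) + 10^(77.9/10) = 8.255e+07, i.e. 79.17 dB.
The limit corresponds to 10^(89.1/10) = 8.128e+08; subtracting the fixed part leaves 7.303e+08 for the exhaust stack, i.e. 88.63 dB.
Required insertion loss = 90.4 − 88.63 = 1.77 dB.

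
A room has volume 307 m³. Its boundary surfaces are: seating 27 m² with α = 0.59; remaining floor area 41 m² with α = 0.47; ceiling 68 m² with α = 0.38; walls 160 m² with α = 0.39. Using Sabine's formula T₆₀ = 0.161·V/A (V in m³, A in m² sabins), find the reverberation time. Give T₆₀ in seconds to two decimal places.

0.40 s

Summing Sᵢαᵢ: 27·0.59 + 41·0.47 + 68·0.38 + 160·0.39 = 123.44 m².
T₆₀ = 0.161 × 307 / 123.44 = 0.400 s.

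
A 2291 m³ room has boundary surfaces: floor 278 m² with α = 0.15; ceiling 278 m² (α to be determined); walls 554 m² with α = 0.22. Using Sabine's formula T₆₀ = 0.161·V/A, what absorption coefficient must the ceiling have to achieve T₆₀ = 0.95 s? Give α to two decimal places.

0.81

From T₆₀ = 0.161·V/A, the target T₆₀ = 0.95 s needs A = 0.161·2291/0.95 = 388.26 m².
Absorption from the other surfaces = 278·0.15 + 554·0.22 = 163.58 m², so the ceiling must supply 224.68 m² over 278 m².
α = 224.68/278 = 0.808.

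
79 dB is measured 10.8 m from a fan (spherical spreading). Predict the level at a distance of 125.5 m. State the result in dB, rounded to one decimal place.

For a point source, L₂ = L₁ − 20·log₁₀(r₂/r₁).
L₂ = 79 − 20·log₁₀(125.5/10.8) = 79 − 21.304 = 57.70 dB.

57.7 dB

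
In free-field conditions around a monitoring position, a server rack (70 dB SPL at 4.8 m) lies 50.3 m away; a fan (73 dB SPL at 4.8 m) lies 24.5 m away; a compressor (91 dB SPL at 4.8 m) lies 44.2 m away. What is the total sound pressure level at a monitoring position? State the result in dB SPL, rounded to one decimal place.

First find each source's level at the receiver (point-source: −20·log₁₀(r/r_ref)), then combine on an intensity basis.
server rack: 70 − 20·log₁₀(50.3/4.8) = 70 − 20.41 = 49.59 dB SPL.
fan: 73 − 20·log₁₀(24.5/4.8) = 73 − 14.16 = 58.84 dB SPL.
compressor: 91 − 20·log₁₀(44.2/4.8) = 91 − 19.28 = 71.72 dB SPL.
Σ 10^(L/10) = 1.570e+07 → L_total = 10·log₁₀(1.570e+07) = 71.96 dB SPL.

72.0 dB SPL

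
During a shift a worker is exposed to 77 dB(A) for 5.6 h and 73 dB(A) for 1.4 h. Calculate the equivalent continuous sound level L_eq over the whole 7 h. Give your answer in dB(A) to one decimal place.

76.4 dB(A)

L_eq = 10·log₁₀[(1/T)·Σ tᵢ·10^(Lᵢ/10)] with T = 7 h.
Σ tᵢ·10^(Lᵢ/10) = 5.6·10^(77/10) + 1.4·10^(73/10) = 3.086e+08.
L_eq = 10·log₁₀(3.086e+08/7) = 76.44 dB(A).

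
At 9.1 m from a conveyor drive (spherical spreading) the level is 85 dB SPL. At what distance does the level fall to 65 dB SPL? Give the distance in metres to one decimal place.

91.0 m

The 20.0 dB drop corresponds to a distance ratio of 10^(20.0/20) for a point source.
r₂ = 9.1·10^((85−65)/20) = 9.1·10^(20.0/20) = 91.00 m.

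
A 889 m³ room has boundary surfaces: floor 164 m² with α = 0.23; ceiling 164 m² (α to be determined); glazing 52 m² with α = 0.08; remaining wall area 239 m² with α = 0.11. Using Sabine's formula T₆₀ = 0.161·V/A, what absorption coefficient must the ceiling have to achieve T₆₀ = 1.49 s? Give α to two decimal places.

0.17

Required total absorption A = 0.161·889/1.49 = 96.06 m².
Absorption from the other surfaces = 164·0.23 + 52·0.08 + 239·0.11 = 68.17 m², so the ceiling must supply 27.89 m² over 164 m².
α = 27.89/164 = 0.170.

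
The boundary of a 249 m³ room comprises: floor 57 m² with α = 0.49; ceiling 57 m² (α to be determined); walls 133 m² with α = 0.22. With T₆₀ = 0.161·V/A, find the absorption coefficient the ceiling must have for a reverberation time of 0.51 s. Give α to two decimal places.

A = 0.161·V/T₆₀ = 0.161·249/0.51 = 78.61 m² sabins.
Absorption from the other surfaces = 57·0.49 + 133·0.22 = 57.19 m², so the ceiling must supply 21.42 m² over 57 m².
α = 21.42/57 = 0.376.

0.38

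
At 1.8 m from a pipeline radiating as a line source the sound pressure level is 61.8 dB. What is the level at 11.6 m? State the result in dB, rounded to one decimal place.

53.7 dB

For a line source, L₂ = L₁ − 10·log₁₀(r₂/r₁).
L₂ = 61.8 − 10·log₁₀(11.6/1.8) = 61.8 − 8.092 = 53.71 dB.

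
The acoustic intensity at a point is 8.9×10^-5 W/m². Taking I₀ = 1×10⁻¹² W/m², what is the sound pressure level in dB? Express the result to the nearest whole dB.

79 dB

Dividing by I₀ shifts the exponent by 12: I/I₀ = 8.9×10^7.
L = 10·(0.9494 + 7) = 79.49 dB.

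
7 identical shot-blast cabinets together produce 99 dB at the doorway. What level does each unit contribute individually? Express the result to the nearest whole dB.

For N identical incoherent sources L_total = L₁ + 10·log₁₀ N, so L₁ = 99 − 10·log₁₀(7) = 99 − 8.451.

91 dB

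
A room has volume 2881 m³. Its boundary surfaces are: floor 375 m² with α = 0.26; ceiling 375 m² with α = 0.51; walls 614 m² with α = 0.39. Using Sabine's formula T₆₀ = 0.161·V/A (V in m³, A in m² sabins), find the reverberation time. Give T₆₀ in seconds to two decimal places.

Total absorption A = 375·0.26 + 375·0.51 + 614·0.39 = 528.21 m² sabins.
T₆₀ = 0.161·V/A = 0.161·2881/528.21 = 0.878 s.

0.88 s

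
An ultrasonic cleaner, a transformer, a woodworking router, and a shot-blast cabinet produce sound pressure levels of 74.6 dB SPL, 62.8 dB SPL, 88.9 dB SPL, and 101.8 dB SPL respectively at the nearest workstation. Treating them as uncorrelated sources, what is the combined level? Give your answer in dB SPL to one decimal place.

For uncorrelated sources the intensities add, so convert each level to linear form, sum, and take 10·log₁₀ of the total.
Σ 10^(L/10) = 10^(74.6/10) + 10^(62.8/10) + 10^(88.9/10) + 10^(101.8/10) = 1.594e+10.
L_total = 10·log₁₀(1.594e+10) = 102.03 dB SPL.

102.0 dB SPL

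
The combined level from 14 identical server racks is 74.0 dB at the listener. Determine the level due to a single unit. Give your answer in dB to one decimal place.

62.5 dB

For N identical incoherent sources L_total = L₁ + 10·log₁₀ N, so L₁ = 74.0 − 10·log₁₀(14) = 74.0 − 11.461.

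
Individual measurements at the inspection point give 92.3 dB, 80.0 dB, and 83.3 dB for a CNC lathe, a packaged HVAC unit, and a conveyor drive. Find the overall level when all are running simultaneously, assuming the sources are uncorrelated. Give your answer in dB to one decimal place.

Incoherent sources combine by intensity addition: L_total = 10·log₁₀(Σ 10^(L_i/10)).
Σ 10^(L/10) = 10^(92.3/10) + 10^(80.0/10) + 10^(83.3/10) = 2.012e+09.
L_total = 10·log₁₀(2.012e+09) = 93.04 dB.

93.0 dB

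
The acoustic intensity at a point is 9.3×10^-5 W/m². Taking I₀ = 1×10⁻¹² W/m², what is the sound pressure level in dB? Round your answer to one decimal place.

I/I₀ = 9.3×10^-5/10⁻¹² = 9.3×10^7, and L = 10·log₁₀(I/I₀).
L = 10·(0.9685 + 7) = 79.68 dB.

79.7 dB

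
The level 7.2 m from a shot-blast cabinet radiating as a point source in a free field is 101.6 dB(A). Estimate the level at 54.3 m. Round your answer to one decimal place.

Point-source attenuation: ΔL = 20·log₁₀(r₂/r₁) = 20·log₁₀(54.3/7.2) = 17.549 dB.
L₂ = 101.6 − 20·log₁₀(54.3/7.2) = 101.6 − 17.549 = 84.05 dB(A).

84.1 dB(A)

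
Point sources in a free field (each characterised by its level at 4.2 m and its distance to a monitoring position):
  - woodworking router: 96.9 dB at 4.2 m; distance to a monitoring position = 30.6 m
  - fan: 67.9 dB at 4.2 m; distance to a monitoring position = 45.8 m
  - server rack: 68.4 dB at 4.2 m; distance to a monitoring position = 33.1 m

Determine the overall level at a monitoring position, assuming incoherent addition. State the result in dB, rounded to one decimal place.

Propagate each source to the receiver with L = L_ref − 20·log₁₀(r/r_ref), then add intensities.
woodworking router: 96.9 − 20·log₁₀(30.6/4.2) = 96.9 − 17.25 = 79.65 dB.
fan: 67.9 − 20·log₁₀(45.8/4.2) = 67.9 − 20.75 = 47.15 dB.
server rack: 68.4 − 20·log₁₀(33.1/4.2) = 68.4 − 17.93 = 50.47 dB.
Σ 10^(L/10) = 9.243e+07 → L_total = 10·log₁₀(9.243e+07) = 79.66 dB.

79.7 dB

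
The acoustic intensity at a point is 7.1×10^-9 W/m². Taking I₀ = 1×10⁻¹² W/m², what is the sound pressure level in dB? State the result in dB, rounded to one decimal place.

I/I₀ = 7.1×10^-9/10⁻¹² = 7.1×10^3, and L = 10·log₁₀(I/I₀).
L = 10·(0.8513 + 3) = 38.51 dB.

38.5 dB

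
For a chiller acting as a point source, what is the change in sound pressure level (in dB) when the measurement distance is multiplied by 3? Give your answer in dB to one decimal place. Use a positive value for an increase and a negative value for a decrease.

-9.5 dB

With spherical spreading the level changes by −20·log₁₀(r₂/r₁).
ΔL = −20·log₁₀(3) = -9.54 dB.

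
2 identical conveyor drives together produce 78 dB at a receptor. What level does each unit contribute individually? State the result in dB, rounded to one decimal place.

Dividing the total intensity by 2 lowers the level by 10·log₁₀ 2 = 3.010 dB: L₁ = 78 − 3.010.

75.0 dB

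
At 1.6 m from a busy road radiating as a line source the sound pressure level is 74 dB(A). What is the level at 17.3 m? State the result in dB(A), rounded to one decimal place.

For a line source, L₂ = L₁ − 10·log₁₀(r₂/r₁).
L₂ = 74 − 10·log₁₀(17.3/1.6) = 74 − 10.339 = 63.66 dB(A).

63.7 dB(A)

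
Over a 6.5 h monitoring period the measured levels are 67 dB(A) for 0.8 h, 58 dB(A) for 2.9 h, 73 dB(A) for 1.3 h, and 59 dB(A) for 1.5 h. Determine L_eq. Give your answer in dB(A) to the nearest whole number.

67 dB(A)

L_eq = 10·log₁₀[(1/T)·Σ tᵢ·10^(Lᵢ/10)] with T = 6.5 h.
Σ tᵢ·10^(Lᵢ/10) = 0.8·10^(67/10) + 2.9·10^(58/10) + 1.3·10^(73/10) + 1.5·10^(59/10) = 3.297e+07.
L_eq = 10·log₁₀(3.297e+07/6.5) = 67.05 dB(A).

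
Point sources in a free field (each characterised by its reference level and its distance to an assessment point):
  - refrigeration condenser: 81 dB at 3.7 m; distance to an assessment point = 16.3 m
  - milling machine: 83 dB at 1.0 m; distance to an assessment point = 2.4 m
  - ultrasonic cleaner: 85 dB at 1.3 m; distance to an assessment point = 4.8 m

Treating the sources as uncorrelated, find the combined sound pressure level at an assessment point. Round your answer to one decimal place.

Apply inverse-square spreading to bring every level to the receiver, then sum 10^(L/10).
refrigeration condenser: 81 − 20·log₁₀(16.3/3.7) = 81 − 12.88 = 68.12 dB.
milling machine: 83 − 20·log₁₀(2.4/1.0) = 83 − 7.60 = 75.40 dB.
ultrasonic cleaner: 85 − 20·log₁₀(4.8/1.3) = 85 − 11.35 = 73.65 dB.
Σ 10^(L/10) = 6.432e+07 → L_total = 10·log₁₀(6.432e+07) = 78.08 dB.

78.1 dB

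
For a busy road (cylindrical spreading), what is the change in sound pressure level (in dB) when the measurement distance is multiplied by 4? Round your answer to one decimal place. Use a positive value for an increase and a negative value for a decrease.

With cylindrical spreading the level changes by −10·log₁₀(r₂/r₁).
ΔL = −10·log₁₀(4) = -6.02 dB.

-6.0 dB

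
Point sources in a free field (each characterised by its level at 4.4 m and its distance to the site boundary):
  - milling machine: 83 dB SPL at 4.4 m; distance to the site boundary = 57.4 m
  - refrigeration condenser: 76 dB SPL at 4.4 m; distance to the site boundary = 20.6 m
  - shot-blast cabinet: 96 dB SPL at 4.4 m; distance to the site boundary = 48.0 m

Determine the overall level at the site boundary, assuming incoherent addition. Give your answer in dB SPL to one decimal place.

First find each source's level at the receiver (point-source: −20·log₁₀(r/r_ref)), then combine on an intensity basis.
milling machine: 83 − 20·log₁₀(57.4/4.4) = 83 − 22.31 = 60.69 dB SPL.
refrigeration condenser: 76 − 20·log₁₀(20.6/4.4) = 76 − 13.41 = 62.59 dB SPL.
shot-blast cabinet: 96 − 20·log₁₀(48.0/4.4) = 96 − 20.76 = 75.24 dB SPL.
Σ 10^(L/10) = 3.644e+07 → L_total = 10·log₁₀(3.644e+07) = 75.62 dB SPL.

75.6 dB SPL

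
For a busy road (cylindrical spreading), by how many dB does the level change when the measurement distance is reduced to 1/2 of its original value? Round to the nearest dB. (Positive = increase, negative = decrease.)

+3 dB

With cylindrical spreading the level changes by −10·log₁₀(r₂/r₁).
ΔL = −10·log₁₀(0.5) = +3.01 dB.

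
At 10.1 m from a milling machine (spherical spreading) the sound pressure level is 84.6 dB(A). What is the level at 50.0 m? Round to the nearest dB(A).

71 dB(A)

Point-source attenuation: ΔL = 20·log₁₀(r₂/r₁) = 20·log₁₀(50.0/10.1) = 13.893 dB.
L₂ = 84.6 − 20·log₁₀(50.0/10.1) = 84.6 − 13.893 = 70.71 dB(A).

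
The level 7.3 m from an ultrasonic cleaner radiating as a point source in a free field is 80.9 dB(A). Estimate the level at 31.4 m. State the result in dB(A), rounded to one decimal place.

Point-source attenuation: ΔL = 20·log₁₀(r₂/r₁) = 20·log₁₀(31.4/7.3) = 12.672 dB.
L₂ = 80.9 − 20·log₁₀(31.4/7.3) = 80.9 − 12.672 = 68.23 dB(A).

68.2 dB(A)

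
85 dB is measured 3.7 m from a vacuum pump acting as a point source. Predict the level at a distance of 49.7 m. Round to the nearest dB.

For a point source, L₂ = L₁ − 20·log₁₀(r₂/r₁).
L₂ = 85 − 20·log₁₀(49.7/3.7) = 85 − 22.563 = 62.44 dB.

62 dB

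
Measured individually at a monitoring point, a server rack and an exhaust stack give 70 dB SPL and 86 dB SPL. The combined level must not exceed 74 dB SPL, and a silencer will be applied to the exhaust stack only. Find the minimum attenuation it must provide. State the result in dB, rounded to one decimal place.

14.2 dB

Everything except the exhaust stack sums to 10^(70/10) = 1.000e+07 in linear terms, 70.00 dB SPL.
To meet 74 dB SPL overall, the treated exhaust stack may contribute at most 10^(74/10) − 1.000e+07 = 1.512e+07, i.e. 71.80 dB SPL.
Required insertion loss = 86 − 71.80 = 14.20 dB.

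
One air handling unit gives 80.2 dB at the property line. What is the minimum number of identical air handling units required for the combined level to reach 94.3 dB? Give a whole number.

The shortfall is 94.3 − 80.2 = 14.1 dB, and N units add 10·log₁₀ N, so need 10·log₁₀ N ≥ 14.1.
N ≥ 10^(14.1/10) = 25.704, so N = 26.

26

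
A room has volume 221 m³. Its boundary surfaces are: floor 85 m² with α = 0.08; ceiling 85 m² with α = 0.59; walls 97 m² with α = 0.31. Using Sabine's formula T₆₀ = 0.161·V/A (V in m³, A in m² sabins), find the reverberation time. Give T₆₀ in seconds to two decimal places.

A = Σ Sᵢαᵢ = 85·0.08 + 85·0.59 + 97·0.31 = 87.02 m².
T₆₀ = 0.161·V/A = 0.161·221/87.02 = 0.409 s.

0.41 s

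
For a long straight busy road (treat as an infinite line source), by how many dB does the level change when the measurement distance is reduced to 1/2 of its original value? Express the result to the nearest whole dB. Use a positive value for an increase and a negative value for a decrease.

+3 dB

Line-source spreading: ΔL = −10·log₁₀(r₂/r₁).
ΔL = −10·log₁₀(0.5) = +3.01 dB.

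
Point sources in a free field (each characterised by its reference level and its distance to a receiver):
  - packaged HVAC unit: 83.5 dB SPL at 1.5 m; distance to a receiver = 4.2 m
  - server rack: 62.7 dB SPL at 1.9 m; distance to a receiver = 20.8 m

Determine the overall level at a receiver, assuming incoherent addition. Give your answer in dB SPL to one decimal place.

First find each source's level at the receiver (point-source: −20·log₁₀(r/r_ref)), then combine on an intensity basis.
packaged HVAC unit: 83.5 − 20·log₁₀(4.2/1.5) = 83.5 − 8.94 = 74.56 dB SPL.
server rack: 62.7 − 20·log₁₀(20.8/1.9) = 62.7 − 20.79 = 41.91 dB SPL.
Σ 10^(L/10) = 2.857e+07 → L_total = 10·log₁₀(2.857e+07) = 74.56 dB SPL.

74.6 dB SPL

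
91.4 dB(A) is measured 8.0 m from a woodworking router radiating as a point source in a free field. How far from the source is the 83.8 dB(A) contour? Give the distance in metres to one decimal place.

For a point source L₁ − L₂ = 20·log₁₀(r₂/r₁), so r₂ = r₁·10^((L₁−L₂)/20).
r₂ = 8.0·10^((91.4−83.8)/20) = 8.0·10^(7.6/20) = 19.19 m.

19.2 m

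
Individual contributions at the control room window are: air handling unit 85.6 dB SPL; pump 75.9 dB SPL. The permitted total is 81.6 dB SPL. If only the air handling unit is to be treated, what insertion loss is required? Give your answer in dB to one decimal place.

The untreated sources together contribute 10^(75.9/10) = 3.890e+07, i.e. 75.90 dB SPL.
The limit corresponds to 10^(81.6/10) = 1.445e+08; subtracting the fixed part leaves 1.056e+08 for the air handling unit, i.e. 80.24 dB SPL.
So the air handling unit must be reduced from 85.6 to 80.24 dB SPL: IL = 5.36 dB.

5.4 dB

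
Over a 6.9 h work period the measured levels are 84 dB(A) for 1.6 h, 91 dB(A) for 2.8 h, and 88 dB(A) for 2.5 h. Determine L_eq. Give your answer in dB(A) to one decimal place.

89.0 dB(A)

The energy average is taken in the linear domain: L_eq = 10·log₁₀[(Σ tᵢ·10^(Lᵢ/10))/T], T = 6.9 h.
Σ tᵢ·10^(Lᵢ/10) = 1.6·10^(84/10) + 2.8·10^(91/10) + 2.5·10^(88/10) = 5.504e+09.
L_eq = 10·log₁₀(5.504e+09/6.9) = 89.02 dB(A).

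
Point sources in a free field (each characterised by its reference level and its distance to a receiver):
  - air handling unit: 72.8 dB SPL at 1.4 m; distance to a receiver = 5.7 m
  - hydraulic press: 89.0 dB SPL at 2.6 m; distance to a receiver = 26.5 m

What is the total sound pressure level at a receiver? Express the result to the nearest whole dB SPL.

69 dB SPL

Apply inverse-square spreading to bring every level to the receiver, then sum 10^(L/10).
air handling unit: 72.8 − 20·log₁₀(5.7/1.4) = 72.8 − 12.19 = 60.61 dB SPL.
hydraulic press: 89.0 − 20·log₁₀(26.5/2.6) = 89.0 − 20.17 = 68.83 dB SPL.
Σ 10^(L/10) = 8.796e+06 → L_total = 10·log₁₀(8.796e+06) = 69.44 dB SPL.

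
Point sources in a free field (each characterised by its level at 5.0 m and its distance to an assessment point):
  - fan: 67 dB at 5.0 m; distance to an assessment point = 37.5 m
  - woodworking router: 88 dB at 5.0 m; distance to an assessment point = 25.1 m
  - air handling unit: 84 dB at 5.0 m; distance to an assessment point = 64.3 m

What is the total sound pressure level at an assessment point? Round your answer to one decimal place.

Apply inverse-square spreading to bring every level to the receiver, then sum 10^(L/10).
fan: 67 − 20·log₁₀(37.5/5.0) = 67 − 17.50 = 49.50 dB.
woodworking router: 88 − 20·log₁₀(25.1/5.0) = 88 − 14.01 = 73.99 dB.
air handling unit: 84 − 20·log₁₀(64.3/5.0) = 84 − 22.18 = 61.82 dB.
Σ 10^(L/10) = 2.665e+07 → L_total = 10·log₁₀(2.665e+07) = 74.26 dB.

74.3 dB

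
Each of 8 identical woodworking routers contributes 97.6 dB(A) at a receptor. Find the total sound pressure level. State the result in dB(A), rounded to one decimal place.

106.6 dB(A)

With 8 equal, uncorrelated contributions the intensity is 8× that of one unit, giving a rise of 10·log₁₀ 8.
L_total = 97.6 + 10·log₁₀(8) = 97.6 + 9.031 = 106.63 dB(A).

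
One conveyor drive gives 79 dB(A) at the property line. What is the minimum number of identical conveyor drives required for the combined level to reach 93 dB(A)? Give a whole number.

26

Need L₁ + 10·log₁₀ N ≥ 93, i.e. log₁₀ N ≥ 1.40.
N ≥ 10^(14.0/10) = 25.119, so N = 26.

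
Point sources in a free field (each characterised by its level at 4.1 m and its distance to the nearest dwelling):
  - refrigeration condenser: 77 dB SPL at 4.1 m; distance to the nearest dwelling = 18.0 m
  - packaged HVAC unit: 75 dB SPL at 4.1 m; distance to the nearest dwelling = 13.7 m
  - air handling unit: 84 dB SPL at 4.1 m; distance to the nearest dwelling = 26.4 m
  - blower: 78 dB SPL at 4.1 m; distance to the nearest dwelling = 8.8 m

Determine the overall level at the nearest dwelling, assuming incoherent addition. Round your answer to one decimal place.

74.0 dB SPL

First find each source's level at the receiver (point-source: −20·log₁₀(r/r_ref)), then combine on an intensity basis.
refrigeration condenser: 77 − 20·log₁₀(18.0/4.1) = 77 − 12.85 = 64.15 dB SPL.
packaged HVAC unit: 75 − 20·log₁₀(13.7/4.1) = 75 − 10.48 = 64.52 dB SPL.
air handling unit: 84 − 20·log₁₀(26.4/4.1) = 84 − 16.18 = 67.82 dB SPL.
blower: 78 − 20·log₁₀(8.8/4.1) = 78 − 6.63 = 71.37 dB SPL.
Σ 10^(L/10) = 2.519e+07 → L_total = 10·log₁₀(2.519e+07) = 74.01 dB SPL.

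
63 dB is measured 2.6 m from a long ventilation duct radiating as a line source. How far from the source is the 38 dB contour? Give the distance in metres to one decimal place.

822.2 m

The 25.0 dB drop corresponds to a distance ratio of 10^(25.0/10) for a line source.
r₂ = 2.6·10^((63−38)/10) = 2.6·10^(25.0/10) = 822.19 m.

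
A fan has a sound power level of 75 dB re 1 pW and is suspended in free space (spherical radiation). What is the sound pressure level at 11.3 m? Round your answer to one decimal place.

L_p = L_w − 10·log₁₀(4π·r²) with r = 11.3 m.
4π·r² = 1605 m², 10·log₁₀ of that is 32.054 dB.
L_p = 75 − 32.054 = 42.95 dB.

42.9 dB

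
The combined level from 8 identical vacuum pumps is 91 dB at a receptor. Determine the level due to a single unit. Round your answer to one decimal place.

8 equal contributions raise the level by 10·log₁₀ 8 = 9.031 dB, so each unit alone gives 91 − 9.031.

82.0 dB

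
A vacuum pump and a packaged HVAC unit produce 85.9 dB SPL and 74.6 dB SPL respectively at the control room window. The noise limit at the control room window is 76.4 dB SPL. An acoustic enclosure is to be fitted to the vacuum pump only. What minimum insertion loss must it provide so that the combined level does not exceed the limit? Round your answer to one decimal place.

14.2 dB

Everything except the vacuum pump sums to 10^(74.6/10) = 2.884e+07 in linear terms, 74.60 dB SPL.
To meet 76.4 dB SPL overall, the treated vacuum pump may contribute at most 10^(76.4/10) − 2.884e+07 = 1.481e+07, i.e. 71.71 dB SPL.
So the vacuum pump must be reduced from 85.9 to 71.71 dB SPL: IL = 14.19 dB.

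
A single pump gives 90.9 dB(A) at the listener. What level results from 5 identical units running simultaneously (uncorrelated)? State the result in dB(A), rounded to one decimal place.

L_total = L₁ + 10·log₁₀ N for N identical incoherent sources.
L_total = 90.9 + 10·log₁₀(5) = 90.9 + 6.990 = 97.89 dB(A).

97.9 dB(A)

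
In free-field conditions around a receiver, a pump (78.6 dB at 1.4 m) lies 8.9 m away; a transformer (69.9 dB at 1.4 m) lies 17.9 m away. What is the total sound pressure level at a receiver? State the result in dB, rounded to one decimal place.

62.7 dB

First find each source's level at the receiver (point-source: −20·log₁₀(r/r_ref)), then combine on an intensity basis.
pump: 78.6 − 20·log₁₀(8.9/1.4) = 78.6 − 16.07 = 62.53 dB.
transformer: 69.9 − 20·log₁₀(17.9/1.4) = 69.9 − 22.13 = 47.77 dB.
Σ 10^(L/10) = 1.852e+06 → L_total = 10·log₁₀(1.852e+06) = 62.68 dB.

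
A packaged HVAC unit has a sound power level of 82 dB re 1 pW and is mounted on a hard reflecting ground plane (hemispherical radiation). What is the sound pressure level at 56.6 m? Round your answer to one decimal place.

Free-field hemispherical radiation: L_p = L_w − 10·log₁₀(2π·r²), r = 56.6 m.
2π·r² = 2.013e+04 m², 10·log₁₀ of that is 43.038 dB.
L_p = 82 − 43.038 = 38.96 dB.

39.0 dB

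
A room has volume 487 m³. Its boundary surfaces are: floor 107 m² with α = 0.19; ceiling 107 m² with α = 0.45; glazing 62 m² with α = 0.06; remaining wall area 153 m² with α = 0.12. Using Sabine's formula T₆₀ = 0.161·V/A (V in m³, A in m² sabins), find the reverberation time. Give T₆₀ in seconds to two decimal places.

0.87 s

Total absorption A = 107·0.19 + 107·0.45 + 62·0.06 + 153·0.12 = 90.56 m² sabins.
T₆₀ = 0.161 × 487 / 90.56 = 0.866 s.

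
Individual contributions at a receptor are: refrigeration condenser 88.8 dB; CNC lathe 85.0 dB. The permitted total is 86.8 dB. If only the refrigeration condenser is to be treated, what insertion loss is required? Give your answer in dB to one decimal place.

Everything except the refrigeration condenser sums to 10^(85.0/10) = 3.162e+08 in linear terms, 85.00 dB.
To meet 86.8 dB overall, the treated refrigeration condenser may contribute at most 10^(86.8/10) − 3.162e+08 = 1.624e+08, i.e. 82.11 dB.
Required insertion loss = 88.8 − 82.11 = 6.69 dB.

6.7 dB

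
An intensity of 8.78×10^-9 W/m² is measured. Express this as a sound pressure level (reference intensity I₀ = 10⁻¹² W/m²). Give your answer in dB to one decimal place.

39.4 dB

I/I₀ = 8.78×10^-9/10⁻¹² = 8.78×10^3, and L = 10·log₁₀(I/I₀).
L = 10·(0.9435 + 3) = 39.43 dB.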